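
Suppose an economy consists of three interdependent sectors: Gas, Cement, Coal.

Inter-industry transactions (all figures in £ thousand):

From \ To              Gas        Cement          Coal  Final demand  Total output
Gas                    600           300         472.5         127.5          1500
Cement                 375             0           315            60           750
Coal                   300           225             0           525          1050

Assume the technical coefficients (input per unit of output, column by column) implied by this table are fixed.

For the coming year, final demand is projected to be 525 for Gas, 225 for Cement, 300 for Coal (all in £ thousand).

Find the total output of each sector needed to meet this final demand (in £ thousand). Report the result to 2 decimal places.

Technical coefficients a_ij = z_ij / X_j:
  a_11 = 600/1500 = 0.40, a_21 = 375/1500 = 0.25, a_31 = 300/1500 = 0.20
  a_12 = 300/750 = 0.40, a_22 = 0/750 = 0.00, a_32 = 225/750 = 0.30
  a_13 = 472.5/1050 = 0.45, a_23 = 315/1050 = 0.30, a_33 = 0/1050 = 0.00
I − A =
  [   0.60    -0.40    -0.45]
  [  -0.25     1.00    -0.30]
  [  -0.20    -0.30     1.00]
Cofactors of I−A, C_ij = (−1)^(i+j)·(minor ij) (rows/columns in the sector order above):
  C_11 = (1.00)(1.00) − (-0.30)(-0.30) = 0.9100
  C_12 = −[(-0.25)(1.00) − (-0.30)(-0.20)] = 0.3100
  C_13 = (-0.25)(-0.30) − (1.00)(-0.20) = 0.2750
  C_21 = −[(-0.40)(1.00) − (-0.45)(-0.30)] = 0.5350
  C_22 = (0.60)(1.00) − (-0.45)(-0.20) = 0.5100
  C_23 = −[(0.60)(-0.30) − (-0.40)(-0.20)] = 0.2600
  C_31 = (-0.40)(-0.30) − (-0.45)(1.00) = 0.5700
  C_32 = −[(0.60)(-0.30) − (-0.45)(-0.25)] = 0.2925
  C_33 = (0.60)(1.00) − (-0.40)(-0.25) = 0.5000
det(I−A) = Σ_j (I−A)_1j·C_1j = (0.60)(0.9100) + (-0.40)(0.3100) + (-0.45)(0.2750) = 0.29825
adj(I−A) = Cᵀ =
  [ 0.9100   0.5350   0.5700]
  [ 0.3100   0.5100   0.2925]
  [ 0.2750   0.2600   0.5000]
(I − A)⁻¹ = adj(I−A) / det(I−A) ≈
  [   3.0511     1.7938     1.9111]
  [   1.0394     1.7100     0.9807]
  [   0.9220     0.8718     1.6764]
x = (I − A)⁻¹ d = adj(I−A)·d / det(I−A), with det(I−A) = 0.29825:
  x_1 = (0.9100·525 + 0.5350·225 + 0.5700·300) / 0.29825 = 769.125 / 0.29825 ≈ 2578.79
  x_2 = (0.3100·525 + 0.5100·225 + 0.2925·300) / 0.29825 = 365.25 / 0.29825 ≈ 1224.64
  x_3 = (0.2750·525 + 0.2600·225 + 0.5000·300) / 0.29825 = 352.875 / 0.29825 ≈ 1183.15

x_1 = 2578.79, x_2 = 1224.64, x_3 = 1183.15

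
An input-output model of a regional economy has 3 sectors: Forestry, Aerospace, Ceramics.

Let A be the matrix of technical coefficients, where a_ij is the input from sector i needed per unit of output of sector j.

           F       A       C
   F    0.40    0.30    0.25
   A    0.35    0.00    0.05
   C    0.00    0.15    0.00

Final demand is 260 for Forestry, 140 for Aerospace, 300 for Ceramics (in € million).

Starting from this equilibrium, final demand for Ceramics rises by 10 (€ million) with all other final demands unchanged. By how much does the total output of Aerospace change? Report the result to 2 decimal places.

Δx_A = 2.46

I − A =
  [   0.60    -0.30    -0.25]
  [  -0.35     1.00    -0.05]
  [   0.00    -0.15     1.00]
Cofactors of I−A, C_ij = (−1)^(i+j)·(minor ij) (rows/columns in the sector order above):
  C_11 = (1.00)(1.00) − (-0.05)(-0.15) = 0.9925
  C_12 = −[(-0.35)(1.00) − (-0.05)(0.00)] = 0.3500
  C_13 = (-0.35)(-0.15) − (1.00)(0.00) = 0.0525
  C_21 = −[(-0.30)(1.00) − (-0.25)(-0.15)] = 0.3375
  C_22 = (0.60)(1.00) − (-0.25)(0.00) = 0.6000
  C_23 = −[(0.60)(-0.15) − (-0.30)(0.00)] = 0.0900
  C_31 = (-0.30)(-0.05) − (-0.25)(1.00) = 0.2650
  C_32 = −[(0.60)(-0.05) − (-0.25)(-0.35)] = 0.1175
  C_33 = (0.60)(1.00) − (-0.30)(-0.35) = 0.4950
det(I−A) = Σ_j (I−A)_1j·C_1j = (0.60)(0.9925) + (-0.30)(0.3500) + (-0.25)(0.0525) = 0.477375
adj(I−A) = Cᵀ =
  [ 0.9925   0.3375   0.2650]
  [ 0.3500   0.6000   0.1175]
  [ 0.0525   0.0900   0.4950]
(I − A)⁻¹ = adj(I−A) / det(I−A) ≈
  [   2.0791     0.7070     0.5551]
  [   0.7332     1.2569     0.2461]
  [   0.1100     0.1885     1.0369]
Δx = (I − A)⁻¹ Δd with Δd having +10 in the Ceramics component and 0 elsewhere.
So Δx_A = L_AC · (+10), where L_AC = adj(I−A)_AC / det(I−A) = 0.1175 / 0.477375.
Δx_A = 0.1175 × (+10) / 0.477375 = 1.175 / 0.477375 ≈ 2.46.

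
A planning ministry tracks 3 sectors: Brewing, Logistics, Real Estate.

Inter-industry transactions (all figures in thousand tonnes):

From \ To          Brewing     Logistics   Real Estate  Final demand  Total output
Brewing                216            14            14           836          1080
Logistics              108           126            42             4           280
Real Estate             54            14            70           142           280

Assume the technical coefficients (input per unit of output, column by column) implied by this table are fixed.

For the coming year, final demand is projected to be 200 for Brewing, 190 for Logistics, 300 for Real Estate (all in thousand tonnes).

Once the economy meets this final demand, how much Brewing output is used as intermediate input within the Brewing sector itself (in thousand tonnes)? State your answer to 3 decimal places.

z_11 = 62.278

Technical coefficients a_ij = z_ij / X_j:
  a_11 = 216/1080 = 0.20, a_21 = 108/1080 = 0.10, a_31 = 54/1080 = 0.05
  a_12 = 14/280 = 0.05, a_22 = 126/280 = 0.45, a_32 = 14/280 = 0.05
  a_13 = 14/280 = 0.05, a_23 = 42/280 = 0.15, a_33 = 70/280 = 0.25
I − A =
  [   0.80    -0.05    -0.05]
  [  -0.10     0.55    -0.15]
  [  -0.05    -0.05     0.75]
Cofactors of I−A, C_ij = (−1)^(i+j)·(minor ij) (rows/columns in the sector order above):
  C_11 = (0.55)(0.75) − (-0.15)(-0.05) = 0.4050
  C_12 = −[(-0.10)(0.75) − (-0.15)(-0.05)] = 0.0825
  C_13 = (-0.10)(-0.05) − (0.55)(-0.05) = 0.0325
  C_21 = −[(-0.05)(0.75) − (-0.05)(-0.05)] = 0.0400
  C_22 = (0.80)(0.75) − (-0.05)(-0.05) = 0.5975
  C_23 = −[(0.80)(-0.05) − (-0.05)(-0.05)] = 0.0425
  C_31 = (-0.05)(-0.15) − (-0.05)(0.55) = 0.0350
  C_32 = −[(0.80)(-0.15) − (-0.05)(-0.10)] = 0.1250
  C_33 = (0.80)(0.55) − (-0.05)(-0.10) = 0.4350
det(I−A) = Σ_j (I−A)_1j·C_1j = (0.80)(0.4050) + (-0.05)(0.0825) + (-0.05)(0.0325) = 0.31825
adj(I−A) = Cᵀ =
  [ 0.4050   0.0400   0.0350]
  [ 0.0825   0.5975   0.1250]
  [ 0.0325   0.0425   0.4350]
(I − A)⁻¹ = adj(I−A) / det(I−A) ≈
  [   1.2726     0.1257     0.1100]
  [   0.2592     1.8775     0.3928]
  [   0.1021     0.1335     1.3668]
First solve x = (I − A)⁻¹ d = adj(I−A)·d / det(I−A); in particular x_1 = (0.4050·200 + 0.0400·190 + 0.0350·300) / 0.31825 = 99.10 / 0.31825 ≈ 311.39042.
Intermediate flow from 1 to 1: z_11 = a_11 · x_1 = 0.20 × 99.10 / 0.31825 = 19.82 / 0.31825 ≈ 62.278.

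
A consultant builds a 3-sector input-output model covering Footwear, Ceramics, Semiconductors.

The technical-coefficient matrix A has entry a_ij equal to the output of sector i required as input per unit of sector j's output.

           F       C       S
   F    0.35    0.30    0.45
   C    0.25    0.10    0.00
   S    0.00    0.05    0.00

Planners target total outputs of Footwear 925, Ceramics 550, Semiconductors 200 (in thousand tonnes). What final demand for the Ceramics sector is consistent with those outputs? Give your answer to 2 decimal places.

d_C = 263.75

I − A =
  [   0.65    -0.30    -0.45]
  [  -0.25     0.90     0.00]
  [   0.00    -0.05     1.00]
d = (I − A) x:
  d_F = (+0.65)·925 + (-0.30)·550 + (-0.45)·200 = 346.25
  d_C = (-0.25)·925 + (+0.90)·550 + (+0.00)·200 = 263.75
  d_S = (+0.00)·925 + (-0.05)·550 + (+1.00)·200 = 172.50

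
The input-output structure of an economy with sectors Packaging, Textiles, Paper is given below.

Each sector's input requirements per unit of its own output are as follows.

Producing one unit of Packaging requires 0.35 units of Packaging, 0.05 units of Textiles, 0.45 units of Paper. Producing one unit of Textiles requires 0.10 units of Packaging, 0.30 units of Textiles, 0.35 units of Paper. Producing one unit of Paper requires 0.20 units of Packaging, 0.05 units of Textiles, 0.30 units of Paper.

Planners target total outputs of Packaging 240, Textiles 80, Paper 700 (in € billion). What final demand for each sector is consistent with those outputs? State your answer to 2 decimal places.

d_1 = 8.00, d_2 = 9.00, d_3 = 354.00

I − A =
  [   0.65    -0.10    -0.20]
  [  -0.05     0.70    -0.05]
  [  -0.45    -0.35     0.70]
d = (I − A) x:
  d_1 = (+0.65)·240 + (-0.10)·80 + (-0.20)·700 = 8.00
  d_2 = (-0.05)·240 + (+0.70)·80 + (-0.05)·700 = 9.00
  d_3 = (-0.45)·240 + (-0.35)·80 + (+0.70)·700 = 354.00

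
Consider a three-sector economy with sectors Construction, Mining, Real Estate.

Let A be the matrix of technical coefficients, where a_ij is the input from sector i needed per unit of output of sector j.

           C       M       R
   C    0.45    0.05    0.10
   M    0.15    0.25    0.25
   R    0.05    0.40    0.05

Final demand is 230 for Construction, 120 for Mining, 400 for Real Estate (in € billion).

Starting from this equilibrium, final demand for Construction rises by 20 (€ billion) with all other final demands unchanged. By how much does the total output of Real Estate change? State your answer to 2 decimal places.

Δx_R = 6.11

I − A =
  [   0.55    -0.05    -0.10]
  [  -0.15     0.75    -0.25]
  [  -0.05    -0.40     0.95]
Cofactors of I−A, C_ij = (−1)^(i+j)·(minor ij) (rows/columns in the sector order above):
  C_11 = (0.75)(0.95) − (-0.25)(-0.40) = 0.6125
  C_12 = −[(-0.15)(0.95) − (-0.25)(-0.05)] = 0.1550
  C_13 = (-0.15)(-0.40) − (0.75)(-0.05) = 0.0975
  C_21 = −[(-0.05)(0.95) − (-0.10)(-0.40)] = 0.0875
  C_22 = (0.55)(0.95) − (-0.10)(-0.05) = 0.5175
  C_23 = −[(0.55)(-0.40) − (-0.05)(-0.05)] = 0.2225
  C_31 = (-0.05)(-0.25) − (-0.10)(0.75) = 0.0875
  C_32 = −[(0.55)(-0.25) − (-0.10)(-0.15)] = 0.1525
  C_33 = (0.55)(0.75) − (-0.05)(-0.15) = 0.4050
det(I−A) = Σ_j (I−A)_1j·C_1j = (0.55)(0.6125) + (-0.05)(0.1550) + (-0.10)(0.0975) = 0.319375
adj(I−A) = Cᵀ =
  [ 0.6125   0.0875   0.0875]
  [ 0.1550   0.5175   0.1525]
  [ 0.0975   0.2225   0.4050]
(I − A)⁻¹ = adj(I−A) / det(I−A) ≈
  [   1.9178     0.2740     0.2740]
  [   0.4853     1.6204     0.4775]
  [   0.3053     0.6967     1.2681]
Δx = (I − A)⁻¹ Δd with Δd having +20 in the Construction component and 0 elsewhere.
So Δx_R = L_RC · (+20), where L_RC = adj(I−A)_RC / det(I−A) = 0.0975 / 0.319375.
Δx_R = 0.0975 × (+20) / 0.319375 = 1.95 / 0.319375 ≈ 6.11.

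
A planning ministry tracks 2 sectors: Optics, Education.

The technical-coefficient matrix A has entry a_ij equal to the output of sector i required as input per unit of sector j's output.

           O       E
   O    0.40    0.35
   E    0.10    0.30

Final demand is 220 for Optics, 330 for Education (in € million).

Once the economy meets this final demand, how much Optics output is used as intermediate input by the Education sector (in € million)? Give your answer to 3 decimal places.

z_OE = 200.000

I − A =
  [   0.60    -0.35]
  [  -0.10     0.70]
det(I−A) = (0.60)(0.70) − (-0.35)(-0.10) = 0.3850
adj(I−A) = [[0.70, 0.35], [0.10, 0.60]]
(I − A)⁻¹ = adj(I−A) / det(I−A) ≈
  [   1.8182     0.9091]
  [   0.2597     1.5584]
First solve x = (I − A)⁻¹ d = adj(I−A)·d / det(I−A); in particular x_E = (0.10·220 + 0.60·330) / 0.3850 = 220.00 / 0.3850 ≈ 571.42857.
Intermediate flow from O to E: z_OE = a_OE · x_E = 0.35 × 220.00 / 0.3850 = 77.00 / 0.3850 = 200.000.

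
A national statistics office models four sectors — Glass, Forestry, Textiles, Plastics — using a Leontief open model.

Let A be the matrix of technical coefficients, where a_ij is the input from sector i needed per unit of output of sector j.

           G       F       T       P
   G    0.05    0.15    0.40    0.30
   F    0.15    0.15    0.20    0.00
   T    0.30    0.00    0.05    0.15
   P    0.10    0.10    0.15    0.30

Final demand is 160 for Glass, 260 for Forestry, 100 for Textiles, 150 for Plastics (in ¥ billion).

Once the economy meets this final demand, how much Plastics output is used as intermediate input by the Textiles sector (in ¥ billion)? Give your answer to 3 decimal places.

z_PT = 50.668

I − A =
  [   0.95    -0.15    -0.40    -0.30]
  [  -0.15     0.85    -0.20     0.00]
  [  -0.30     0.00     0.95    -0.15]
  [  -0.10    -0.10    -0.15     0.70]
Compute the cofactors C_ij = (−1)^(i+j)·(3×3 minor ij) of I−A; the adjugate is their transpose:
adj(I−A) = Cᵀ =
  [ 0.543125   0.130875   0.303250   0.297750]
  [ 0.141375   0.478375   0.175750   0.098250]
  [ 0.193500   0.057000   0.519500   0.194250]
  [ 0.139250   0.099250   0.179750   0.634750]
det(I−A) = Σ_j (I−A)_1j·C_1j = (0.95)(0.543125) + (-0.15)(0.141375) + (-0.40)(0.193500) + (-0.30)(0.139250) = 0.3755875
(I − A)⁻¹ = adj(I−A) / det(I−A) ≈
  [   1.4461     0.3485     0.8074     0.7928]
  [   0.3764     1.2737     0.4679     0.2616]
  [   0.5152     0.1518     1.3832     0.5172]
  [   0.3708     0.2643     0.4786     1.6900]
First solve x = (I − A)⁻¹ d = adj(I−A)·d / det(I−A); in particular x_T = (0.193500·160 + 0.057000·260 + 0.519500·100 + 0.194250·150) / 0.3755875 = 126.8675 / 0.3755875 ≈ 337.78414.
Intermediate flow from P to T: z_PT = a_PT · x_T = 0.15 × 126.8675 / 0.3755875 = 19.030125 / 0.3755875 ≈ 50.668.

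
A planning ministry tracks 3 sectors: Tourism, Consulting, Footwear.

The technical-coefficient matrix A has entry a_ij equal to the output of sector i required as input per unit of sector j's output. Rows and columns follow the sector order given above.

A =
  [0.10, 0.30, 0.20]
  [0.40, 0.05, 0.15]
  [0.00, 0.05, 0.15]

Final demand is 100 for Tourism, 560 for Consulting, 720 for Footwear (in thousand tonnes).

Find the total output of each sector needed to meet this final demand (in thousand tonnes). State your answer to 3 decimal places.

x_T = 647.557, x_C = 1005.212, x_F = 906.189

I − A =
  [   0.90    -0.30    -0.20]
  [  -0.40     0.95    -0.15]
  [   0.00    -0.05     0.85]
Cofactors of I−A, C_ij = (−1)^(i+j)·(minor ij) (rows/columns in the sector order above):
  C_11 = (0.95)(0.85) − (-0.15)(-0.05) = 0.8000
  C_12 = −[(-0.40)(0.85) − (-0.15)(0.00)] = 0.3400
  C_13 = (-0.40)(-0.05) − (0.95)(0.00) = 0.0200
  C_21 = −[(-0.30)(0.85) − (-0.20)(-0.05)] = 0.2650
  C_22 = (0.90)(0.85) − (-0.20)(0.00) = 0.7650
  C_23 = −[(0.90)(-0.05) − (-0.30)(0.00)] = 0.0450
  C_31 = (-0.30)(-0.15) − (-0.20)(0.95) = 0.2350
  C_32 = −[(0.90)(-0.15) − (-0.20)(-0.40)] = 0.2150
  C_33 = (0.90)(0.95) − (-0.30)(-0.40) = 0.7350
det(I−A) = Σ_j (I−A)_1j·C_1j = (0.90)(0.8000) + (-0.30)(0.3400) + (-0.20)(0.0200) = 0.6140
adj(I−A) = Cᵀ =
  [ 0.8000   0.2650   0.2350]
  [ 0.3400   0.7650   0.2150]
  [ 0.0200   0.0450   0.7350]
(I − A)⁻¹ = adj(I−A) / det(I−A) ≈
  [   1.3029     0.4316     0.3827]
  [   0.5537     1.2459     0.3502]
  [   0.0326     0.0733     1.1971]
x = (I − A)⁻¹ d = adj(I−A)·d / det(I−A), with det(I−A) = 0.6140:
  x_T = (0.8000·100 + 0.2650·560 + 0.2350·720) / 0.6140 = 397.60 / 0.6140 ≈ 647.557
  x_C = (0.3400·100 + 0.7650·560 + 0.2150·720) / 0.6140 = 617.20 / 0.6140 ≈ 1005.212
  x_F = (0.0200·100 + 0.0450·560 + 0.7350·720) / 0.6140 = 556.40 / 0.6140 ≈ 906.189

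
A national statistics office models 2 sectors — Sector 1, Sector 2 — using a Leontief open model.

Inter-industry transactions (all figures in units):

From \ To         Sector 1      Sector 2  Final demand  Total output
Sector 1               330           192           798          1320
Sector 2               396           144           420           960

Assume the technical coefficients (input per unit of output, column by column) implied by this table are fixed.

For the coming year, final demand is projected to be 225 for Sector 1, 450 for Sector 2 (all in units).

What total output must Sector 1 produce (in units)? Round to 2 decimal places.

Technical coefficients a_ij = z_ij / X_j:
  a_11 = 330/1320 = 0.25, a_21 = 396/1320 = 0.30
  a_12 = 192/960 = 0.20, a_22 = 144/960 = 0.15
I − A =
  [   0.75    -0.20]
  [  -0.30     0.85]
det(I−A) = (0.75)(0.85) − (-0.20)(-0.30) = 0.5775
adj(I−A) = [[0.85, 0.20], [0.30, 0.75]]
(I − A)⁻¹ = adj(I−A) / det(I−A) ≈
  [   1.4719     0.3463]
  [   0.5195     1.2987]
x = (I − A)⁻¹ d = adj(I−A)·d / det(I−A), with det(I−A) = 0.5775:
  x_1 = (0.85·225 + 0.20·450) / 0.5775 = 281.25 / 0.5775 ≈ 487.01
  x_2 = (0.30·225 + 0.75·450) / 0.5775 = 405.00 / 0.5775 ≈ 701.30

x_1 = 487.01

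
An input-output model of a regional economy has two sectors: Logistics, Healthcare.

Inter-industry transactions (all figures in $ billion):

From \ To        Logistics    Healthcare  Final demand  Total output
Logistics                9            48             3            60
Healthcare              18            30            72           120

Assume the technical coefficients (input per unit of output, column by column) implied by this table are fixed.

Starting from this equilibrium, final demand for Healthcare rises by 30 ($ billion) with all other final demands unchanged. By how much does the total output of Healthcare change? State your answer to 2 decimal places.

Δx_2 = 49.28

Technical coefficients a_ij = z_ij / X_j:
  a_11 = 9/60 = 0.15, a_21 = 18/60 = 0.30
  a_12 = 48/120 = 0.40, a_22 = 30/120 = 0.25
I − A =
  [   0.85    -0.40]
  [  -0.30     0.75]
det(I−A) = (0.85)(0.75) − (-0.40)(-0.30) = 0.5175
adj(I−A) = [[0.75, 0.40], [0.30, 0.85]]
(I − A)⁻¹ = adj(I−A) / det(I−A) ≈
  [   1.4493     0.7729]
  [   0.5797     1.6425]
Δx = (I − A)⁻¹ Δd with Δd having +30 in the Healthcare component and 0 elsewhere.
So Δx_2 = L_22 · (+30), where L_22 = adj(I−A)_22 / det(I−A) = 0.85 / 0.5175.
Δx_2 = 0.85 × (+30) / 0.5175 = 25.50 / 0.5175 ≈ 49.28.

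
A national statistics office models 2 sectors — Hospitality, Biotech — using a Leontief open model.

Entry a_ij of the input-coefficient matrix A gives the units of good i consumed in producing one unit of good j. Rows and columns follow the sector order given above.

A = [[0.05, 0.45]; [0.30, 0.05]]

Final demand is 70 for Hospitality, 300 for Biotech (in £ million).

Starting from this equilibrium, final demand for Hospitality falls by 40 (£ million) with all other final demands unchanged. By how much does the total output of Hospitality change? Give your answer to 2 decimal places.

Δx_H = -49.51

I − A =
  [   0.95    -0.45]
  [  -0.30     0.95]
det(I−A) = (0.95)(0.95) − (-0.45)(-0.30) = 0.7675
adj(I−A) = [[0.95, 0.45], [0.30, 0.95]]
(I − A)⁻¹ = adj(I−A) / det(I−A) ≈
  [   1.2378     0.5863]
  [   0.3909     1.2378]
Δx = (I − A)⁻¹ Δd with Δd having -40 in the Hospitality component and 0 elsewhere.
So Δx_H = L_HH · (-40), where L_HH = adj(I−A)_HH / det(I−A) = 0.95 / 0.7675.
Δx_H = 0.95 × (-40) / 0.7675 = -38.00 / 0.7675 ≈ -49.51.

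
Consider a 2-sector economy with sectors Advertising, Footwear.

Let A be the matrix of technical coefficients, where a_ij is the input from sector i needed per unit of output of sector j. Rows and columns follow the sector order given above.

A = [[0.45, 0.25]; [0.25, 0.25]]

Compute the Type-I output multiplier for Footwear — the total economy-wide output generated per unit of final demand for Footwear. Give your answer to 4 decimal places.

m_F = 2.2857

I − A =
  [   0.55    -0.25]
  [  -0.25     0.75]
det(I−A) = (0.55)(0.75) − (-0.25)(-0.25) = 0.3500
adj(I−A) = [[0.75, 0.25], [0.25, 0.55]]
(I − A)⁻¹ = adj(I−A) / det(I−A) ≈
  [   2.14286     0.71429]
  [   0.71429     1.57143]
The output multiplier for sector j is the column-j sum of the Leontief inverse (I − A)⁻¹ = adj(I−A) / det(I−A).
Column F of adj(I−A): (0.25, 0.55); det(I−A) = 0.3500.
m_F = (0.25 + 0.55) / 0.3500 = 0.80 / 0.3500 ≈ 2.2857.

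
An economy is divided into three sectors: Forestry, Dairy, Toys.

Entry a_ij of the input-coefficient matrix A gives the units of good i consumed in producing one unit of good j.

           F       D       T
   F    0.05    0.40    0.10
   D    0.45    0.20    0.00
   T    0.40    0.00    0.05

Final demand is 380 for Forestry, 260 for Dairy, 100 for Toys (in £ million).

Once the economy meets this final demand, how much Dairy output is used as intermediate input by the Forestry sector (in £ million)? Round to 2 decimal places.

z_DF = 343.01

I − A =
  [   0.95    -0.40    -0.10]
  [  -0.45     0.80     0.00]
  [  -0.40     0.00     0.95]
Cofactors of I−A, C_ij = (−1)^(i+j)·(minor ij) (rows/columns in the sector order above):
  C_11 = (0.80)(0.95) − (0.00)(0.00) = 0.7600
  C_12 = −[(-0.45)(0.95) − (0.00)(-0.40)] = 0.4275
  C_13 = (-0.45)(0.00) − (0.80)(-0.40) = 0.3200
  C_21 = −[(-0.40)(0.95) − (-0.10)(0.00)] = 0.3800
  C_22 = (0.95)(0.95) − (-0.10)(-0.40) = 0.8625
  C_23 = −[(0.95)(0.00) − (-0.40)(-0.40)] = 0.1600
  C_31 = (-0.40)(0.00) − (-0.10)(0.80) = 0.0800
  C_32 = −[(0.95)(0.00) − (-0.10)(-0.45)] = 0.0450
  C_33 = (0.95)(0.80) − (-0.40)(-0.45) = 0.5800
det(I−A) = Σ_j (I−A)_1j·C_1j = (0.95)(0.7600) + (-0.40)(0.4275) + (-0.10)(0.3200) = 0.5190
adj(I−A) = Cᵀ =
  [ 0.7600   0.3800   0.0800]
  [ 0.4275   0.8625   0.0450]
  [ 0.3200   0.1600   0.5800]
(I − A)⁻¹ = adj(I−A) / det(I−A) ≈
  [   1.4644     0.7322     0.1541]
  [   0.8237     1.6618     0.0867]
  [   0.6166     0.3083     1.1175]
First solve x = (I − A)⁻¹ d = adj(I−A)·d / det(I−A); in particular x_F = (0.7600·380 + 0.3800·260 + 0.0800·100) / 0.5190 = 395.60 / 0.5190 ≈ 762.2351.
Intermediate flow from D to F: z_DF = a_DF · x_F = 0.45 × 395.60 / 0.5190 = 178.02 / 0.5190 ≈ 343.01.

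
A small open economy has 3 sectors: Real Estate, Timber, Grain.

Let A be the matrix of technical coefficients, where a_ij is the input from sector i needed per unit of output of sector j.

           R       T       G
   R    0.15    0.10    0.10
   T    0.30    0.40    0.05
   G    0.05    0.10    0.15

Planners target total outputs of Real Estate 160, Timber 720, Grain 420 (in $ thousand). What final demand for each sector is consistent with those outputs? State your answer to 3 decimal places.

d_R = 22.000, d_T = 363.000, d_G = 277.000

I − A =
  [   0.85    -0.10    -0.10]
  [  -0.30     0.60    -0.05]
  [  -0.05    -0.10     0.85]
d = (I − A) x:
  d_R = (+0.85)·160 + (-0.10)·720 + (-0.10)·420 = 22.000
  d_T = (-0.30)·160 + (+0.60)·720 + (-0.05)·420 = 363.000
  d_G = (-0.05)·160 + (-0.10)·720 + (+0.85)·420 = 277.000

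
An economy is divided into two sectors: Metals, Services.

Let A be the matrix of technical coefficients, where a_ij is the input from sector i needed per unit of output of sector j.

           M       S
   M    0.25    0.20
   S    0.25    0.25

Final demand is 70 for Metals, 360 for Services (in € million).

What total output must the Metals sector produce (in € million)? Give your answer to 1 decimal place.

x_M = 242.9

I − A =
  [   0.75    -0.20]
  [  -0.25     0.75]
det(I−A) = (0.75)(0.75) − (-0.20)(-0.25) = 0.5125
adj(I−A) = [[0.75, 0.20], [0.25, 0.75]]
(I − A)⁻¹ = adj(I−A) / det(I−A) ≈
  [   1.4634     0.3902]
  [   0.4878     1.4634]
x = (I − A)⁻¹ d = adj(I−A)·d / det(I−A), with det(I−A) = 0.5125:
  x_M = (0.75·70 + 0.20·360) / 0.5125 = 124.50 / 0.5125 ≈ 242.9
  x_S = (0.25·70 + 0.75·360) / 0.5125 = 287.50 / 0.5125 ≈ 561.0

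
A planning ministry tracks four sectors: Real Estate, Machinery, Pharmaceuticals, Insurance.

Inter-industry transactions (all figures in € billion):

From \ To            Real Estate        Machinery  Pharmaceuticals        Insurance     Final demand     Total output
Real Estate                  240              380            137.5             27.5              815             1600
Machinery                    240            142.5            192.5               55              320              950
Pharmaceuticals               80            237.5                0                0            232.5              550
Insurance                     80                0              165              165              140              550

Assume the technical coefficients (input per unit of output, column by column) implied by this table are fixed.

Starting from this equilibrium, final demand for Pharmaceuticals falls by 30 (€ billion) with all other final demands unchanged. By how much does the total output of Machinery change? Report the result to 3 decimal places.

Technical coefficients a_ij = z_ij / X_j:
  a_RR = 240/1600 = 0.15, a_MR = 240/1600 = 0.15, a_PR = 80/1600 = 0.05, a_IR = 80/1600 = 0.05
  a_RM = 380/950 = 0.40, a_MM = 142.5/950 = 0.15, a_PM = 237.5/950 = 0.25, a_IM = 0/950 = 0.00
  a_RP = 137.5/550 = 0.25, a_MP = 192.5/550 = 0.35, a_PP = 0/550 = 0.00, a_IP = 165/550 = 0.30
  a_RI = 27.5/550 = 0.05, a_MI = 55/550 = 0.10, a_PI = 0/550 = 0.00, a_II = 165/550 = 0.30
I − A =
  [   0.85    -0.40    -0.25    -0.05]
  [  -0.15     0.85    -0.35    -0.10]
  [  -0.05    -0.25     1.00     0.00]
  [  -0.05     0.00    -0.30     0.70]
Compute the cofactors C_ij = (−1)^(i+j)·(3×3 minor ij) of I−A; the adjugate is their transpose:
adj(I−A) = Cᵀ =
  [ 0.526250   0.327500   0.271500   0.084375]
  [ 0.123750   0.583000   0.262625   0.092125]
  [ 0.057250   0.162125   0.459625   0.027250]
  [ 0.062125   0.092875   0.216375   0.561125]
det(I−A) = Σ_j (I−A)_1j·C_1j = (0.85)(0.526250) + (-0.40)(0.123750) + (-0.25)(0.057250) + (-0.05)(0.062125) = 0.38039375
(I − A)⁻¹ = adj(I−A) / det(I−A) ≈
  [   1.3834     0.8610     0.7137     0.2218]
  [   0.3253     1.5326     0.6904     0.2422]
  [   0.1505     0.4262     1.2083     0.0716]
  [   0.1633     0.2442     0.5688     1.4751]
Δx = (I − A)⁻¹ Δd with Δd having -30 in the Pharmaceuticals component and 0 elsewhere.
So Δx_M = L_MP · (-30), where L_MP = adj(I−A)_MP / det(I−A) = 0.262625 / 0.38039375.
Δx_M = 0.262625 × (-30) / 0.38039375 = -7.87875 / 0.38039375 ≈ -20.712.

Δx_M = -20.712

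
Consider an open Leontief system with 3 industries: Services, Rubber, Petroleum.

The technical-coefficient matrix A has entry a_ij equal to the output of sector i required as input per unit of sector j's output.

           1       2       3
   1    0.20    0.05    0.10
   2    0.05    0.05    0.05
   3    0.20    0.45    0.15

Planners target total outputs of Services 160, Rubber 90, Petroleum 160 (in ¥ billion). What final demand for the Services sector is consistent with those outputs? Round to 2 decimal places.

d_1 = 107.50

I − A =
  [   0.80    -0.05    -0.10]
  [  -0.05     0.95    -0.05]
  [  -0.20    -0.45     0.85]
d = (I − A) x:
  d_1 = (+0.80)·160 + (-0.05)·90 + (-0.10)·160 = 107.50
  d_2 = (-0.05)·160 + (+0.95)·90 + (-0.05)·160 = 69.50
  d_3 = (-0.20)·160 + (-0.45)·90 + (+0.85)·160 = 63.50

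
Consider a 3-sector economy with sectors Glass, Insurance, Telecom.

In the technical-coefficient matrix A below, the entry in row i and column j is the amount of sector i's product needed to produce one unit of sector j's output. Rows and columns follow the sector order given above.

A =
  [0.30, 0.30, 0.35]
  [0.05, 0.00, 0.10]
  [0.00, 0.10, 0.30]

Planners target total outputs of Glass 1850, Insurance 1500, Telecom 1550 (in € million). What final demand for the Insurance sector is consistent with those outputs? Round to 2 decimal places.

d_2 = 1252.50

I − A =
  [   0.70    -0.30    -0.35]
  [  -0.05     1.00    -0.10]
  [   0.00    -0.10     0.70]
d = (I − A) x:
  d_1 = (+0.70)·1850 + (-0.30)·1500 + (-0.35)·1550 = 302.50
  d_2 = (-0.05)·1850 + (+1.00)·1500 + (-0.10)·1550 = 1252.50
  d_3 = (+0.00)·1850 + (-0.10)·1500 + (+0.70)·1550 = 935.00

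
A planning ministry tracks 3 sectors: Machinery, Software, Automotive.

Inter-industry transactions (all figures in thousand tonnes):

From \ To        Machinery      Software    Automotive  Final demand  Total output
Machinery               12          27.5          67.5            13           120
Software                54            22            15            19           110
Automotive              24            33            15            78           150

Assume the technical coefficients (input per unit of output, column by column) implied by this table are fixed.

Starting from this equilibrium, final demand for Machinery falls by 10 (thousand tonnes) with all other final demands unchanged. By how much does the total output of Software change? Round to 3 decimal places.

Δx_S = -11.126

Technical coefficients a_ij = z_ij / X_j:
  a_MM = 12/120 = 0.10, a_SM = 54/120 = 0.45, a_AM = 24/120 = 0.20
  a_MS = 27.5/110 = 0.25, a_SS = 22/110 = 0.20, a_AS = 33/110 = 0.30
  a_MA = 67.5/150 = 0.45, a_SA = 15/150 = 0.10, a_AA = 15/150 = 0.10
I − A =
  [   0.90    -0.25    -0.45]
  [  -0.45     0.80    -0.10]
  [  -0.20    -0.30     0.90]
Cofactors of I−A, C_ij = (−1)^(i+j)·(minor ij) (rows/columns in the sector order above):
  C_11 = (0.80)(0.90) − (-0.10)(-0.30) = 0.6900
  C_12 = −[(-0.45)(0.90) − (-0.10)(-0.20)] = 0.4250
  C_13 = (-0.45)(-0.30) − (0.80)(-0.20) = 0.2950
  C_21 = −[(-0.25)(0.90) − (-0.45)(-0.30)] = 0.3600
  C_22 = (0.90)(0.90) − (-0.45)(-0.20) = 0.7200
  C_23 = −[(0.90)(-0.30) − (-0.25)(-0.20)] = 0.3200
  C_31 = (-0.25)(-0.10) − (-0.45)(0.80) = 0.3850
  C_32 = −[(0.90)(-0.10) − (-0.45)(-0.45)] = 0.2925
  C_33 = (0.90)(0.80) − (-0.25)(-0.45) = 0.6075
det(I−A) = Σ_j (I−A)_1j·C_1j = (0.90)(0.6900) + (-0.25)(0.4250) + (-0.45)(0.2950) = 0.3820
adj(I−A) = Cᵀ =
  [ 0.6900   0.3600   0.3850]
  [ 0.4250   0.7200   0.2925]
  [ 0.2950   0.3200   0.6075]
(I − A)⁻¹ = adj(I−A) / det(I−A) ≈
  [   1.8063     0.9424     1.0079]
  [   1.1126     1.8848     0.7657]
  [   0.7723     0.8377     1.5903]
Δx = (I − A)⁻¹ Δd with Δd having -10 in the Machinery component and 0 elsewhere.
So Δx_S = L_SM · (-10), where L_SM = adj(I−A)_SM / det(I−A) = 0.4250 / 0.3820.
Δx_S = 0.4250 × (-10) / 0.3820 = -4.25 / 0.3820 ≈ -11.126.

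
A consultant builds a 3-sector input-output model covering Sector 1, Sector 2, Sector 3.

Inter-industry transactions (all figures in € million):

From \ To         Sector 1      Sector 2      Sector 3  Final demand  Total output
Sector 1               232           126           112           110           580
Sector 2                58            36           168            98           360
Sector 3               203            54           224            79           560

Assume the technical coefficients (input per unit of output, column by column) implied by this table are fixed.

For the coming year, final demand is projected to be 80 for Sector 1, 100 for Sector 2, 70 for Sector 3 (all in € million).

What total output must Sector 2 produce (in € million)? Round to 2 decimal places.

x_2 = 324.39

Technical coefficients a_ij = z_ij / X_j:
  a_11 = 232/580 = 0.40, a_21 = 58/580 = 0.10, a_31 = 203/580 = 0.35
  a_12 = 126/360 = 0.35, a_22 = 36/360 = 0.10, a_32 = 54/360 = 0.15
  a_13 = 112/560 = 0.20, a_23 = 168/560 = 0.30, a_33 = 224/560 = 0.40
I − A =
  [   0.60    -0.35    -0.20]
  [  -0.10     0.90    -0.30]
  [  -0.35    -0.15     0.60]
Cofactors of I−A, C_ij = (−1)^(i+j)·(minor ij) (rows/columns in the sector order above):
  C_11 = (0.90)(0.60) − (-0.30)(-0.15) = 0.4950
  C_12 = −[(-0.10)(0.60) − (-0.30)(-0.35)] = 0.1650
  C_13 = (-0.10)(-0.15) − (0.90)(-0.35) = 0.3300
  C_21 = −[(-0.35)(0.60) − (-0.20)(-0.15)] = 0.2400
  C_22 = (0.60)(0.60) − (-0.20)(-0.35) = 0.2900
  C_23 = −[(0.60)(-0.15) − (-0.35)(-0.35)] = 0.2125
  C_31 = (-0.35)(-0.30) − (-0.20)(0.90) = 0.2850
  C_32 = −[(0.60)(-0.30) − (-0.20)(-0.10)] = 0.2000
  C_33 = (0.60)(0.90) − (-0.35)(-0.10) = 0.5050
det(I−A) = Σ_j (I−A)_1j·C_1j = (0.60)(0.4950) + (-0.35)(0.1650) + (-0.20)(0.3300) = 0.17325
adj(I−A) = Cᵀ =
  [ 0.4950   0.2400   0.2850]
  [ 0.1650   0.2900   0.2000]
  [ 0.3300   0.2125   0.5050]
(I − A)⁻¹ = adj(I−A) / det(I−A) ≈
  [   2.8571     1.3853     1.6450]
  [   0.9524     1.6739     1.1544]
  [   1.9048     1.2266     2.9149]
x = (I − A)⁻¹ d = adj(I−A)·d / det(I−A), with det(I−A) = 0.17325:
  x_1 = (0.4950·80 + 0.2400·100 + 0.2850·70) / 0.17325 = 83.55 / 0.17325 ≈ 482.25
  x_2 = (0.1650·80 + 0.2900·100 + 0.2000·70) / 0.17325 = 56.20 / 0.17325 ≈ 324.39
  x_3 = (0.3300·80 + 0.2125·100 + 0.5050·70) / 0.17325 = 83.00 / 0.17325 ≈ 479.08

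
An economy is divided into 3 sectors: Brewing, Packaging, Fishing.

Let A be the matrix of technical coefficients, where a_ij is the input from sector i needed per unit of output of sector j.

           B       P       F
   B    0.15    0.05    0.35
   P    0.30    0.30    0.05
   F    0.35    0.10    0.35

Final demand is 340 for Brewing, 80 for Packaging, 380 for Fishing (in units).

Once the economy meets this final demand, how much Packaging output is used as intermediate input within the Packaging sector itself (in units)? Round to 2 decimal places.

z_PP = 177.09

I − A =
  [   0.85    -0.05    -0.35]
  [  -0.30     0.70    -0.05]
  [  -0.35    -0.10     0.65]
Cofactors of I−A, C_ij = (−1)^(i+j)·(minor ij) (rows/columns in the sector order above):
  C_11 = (0.70)(0.65) − (-0.05)(-0.10) = 0.4500
  C_12 = −[(-0.30)(0.65) − (-0.05)(-0.35)] = 0.2125
  C_13 = (-0.30)(-0.10) − (0.70)(-0.35) = 0.2750
  C_21 = −[(-0.05)(0.65) − (-0.35)(-0.10)] = 0.0675
  C_22 = (0.85)(0.65) − (-0.35)(-0.35) = 0.4300
  C_23 = −[(0.85)(-0.10) − (-0.05)(-0.35)] = 0.1025
  C_31 = (-0.05)(-0.05) − (-0.35)(0.70) = 0.2475
  C_32 = −[(0.85)(-0.05) − (-0.35)(-0.30)] = 0.1475
  C_33 = (0.85)(0.70) − (-0.05)(-0.30) = 0.5800
det(I−A) = Σ_j (I−A)_1j·C_1j = (0.85)(0.4500) + (-0.05)(0.2125) + (-0.35)(0.2750) = 0.275625
adj(I−A) = Cᵀ =
  [ 0.4500   0.0675   0.2475]
  [ 0.2125   0.4300   0.1475]
  [ 0.2750   0.1025   0.5800]
(I − A)⁻¹ = adj(I−A) / det(I−A) ≈
  [   1.6327     0.2449     0.8980]
  [   0.7710     1.5601     0.5351]
  [   0.9977     0.3719     2.1043]
First solve x = (I − A)⁻¹ d = adj(I−A)·d / det(I−A); in particular x_P = (0.2125·340 + 0.4300·80 + 0.1475·380) / 0.275625 = 162.70 / 0.275625 ≈ 590.2948.
Intermediate flow from P to P: z_PP = a_PP · x_P = 0.30 × 162.70 / 0.275625 = 48.81 / 0.275625 ≈ 177.09.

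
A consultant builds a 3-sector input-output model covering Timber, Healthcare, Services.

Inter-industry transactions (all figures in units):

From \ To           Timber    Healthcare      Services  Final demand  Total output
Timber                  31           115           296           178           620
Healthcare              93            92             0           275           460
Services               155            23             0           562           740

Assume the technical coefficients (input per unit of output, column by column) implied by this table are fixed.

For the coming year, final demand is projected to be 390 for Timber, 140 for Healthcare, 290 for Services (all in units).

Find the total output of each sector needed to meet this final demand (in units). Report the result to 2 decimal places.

x_T = 692.10, x_H = 304.77, x_S = 478.26

Technical coefficients a_ij = z_ij / X_j:
  a_TT = 31/620 = 0.05, a_HT = 93/620 = 0.15, a_ST = 155/620 = 0.25
  a_TH = 115/460 = 0.25, a_HH = 92/460 = 0.20, a_SH = 23/460 = 0.05
  a_TS = 296/740 = 0.40, a_HS = 0/740 = 0.00, a_SS = 0/740 = 0.00
I − A =
  [   0.95    -0.25    -0.40]
  [  -0.15     0.80     0.00]
  [  -0.25    -0.05     1.00]
Cofactors of I−A, C_ij = (−1)^(i+j)·(minor ij) (rows/columns in the sector order above):
  C_11 = (0.80)(1.00) − (0.00)(-0.05) = 0.8000
  C_12 = −[(-0.15)(1.00) − (0.00)(-0.25)] = 0.1500
  C_13 = (-0.15)(-0.05) − (0.80)(-0.25) = 0.2075
  C_21 = −[(-0.25)(1.00) − (-0.40)(-0.05)] = 0.2700
  C_22 = (0.95)(1.00) − (-0.40)(-0.25) = 0.8500
  C_23 = −[(0.95)(-0.05) − (-0.25)(-0.25)] = 0.1100
  C_31 = (-0.25)(0.00) − (-0.40)(0.80) = 0.3200
  C_32 = −[(0.95)(0.00) − (-0.40)(-0.15)] = 0.0600
  C_33 = (0.95)(0.80) − (-0.25)(-0.15) = 0.7225
det(I−A) = Σ_j (I−A)_1j·C_1j = (0.95)(0.8000) + (-0.25)(0.1500) + (-0.40)(0.2075) = 0.6395
adj(I−A) = Cᵀ =
  [ 0.8000   0.2700   0.3200]
  [ 0.1500   0.8500   0.0600]
  [ 0.2075   0.1100   0.7225]
(I − A)⁻¹ = adj(I−A) / det(I−A) ≈
  [   1.2510     0.4222     0.5004]
  [   0.2346     1.3292     0.0938]
  [   0.3245     0.1720     1.1298]
x = (I − A)⁻¹ d = adj(I−A)·d / det(I−A), with det(I−A) = 0.6395:
  x_T = (0.8000·390 + 0.2700·140 + 0.3200·290) / 0.6395 = 442.60 / 0.6395 ≈ 692.10
  x_H = (0.1500·390 + 0.8500·140 + 0.0600·290) / 0.6395 = 194.90 / 0.6395 ≈ 304.77
  x_S = (0.2075·390 + 0.1100·140 + 0.7225·290) / 0.6395 = 305.85 / 0.6395 ≈ 478.26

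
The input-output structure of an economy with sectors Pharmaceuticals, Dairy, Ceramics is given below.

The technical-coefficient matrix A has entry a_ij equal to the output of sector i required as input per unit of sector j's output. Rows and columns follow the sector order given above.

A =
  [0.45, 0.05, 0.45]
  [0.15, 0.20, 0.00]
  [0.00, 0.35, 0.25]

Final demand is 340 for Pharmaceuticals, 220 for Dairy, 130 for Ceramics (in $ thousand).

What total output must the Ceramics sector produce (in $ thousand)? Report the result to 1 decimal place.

x_3 = 387.1

I − A =
  [   0.55    -0.05    -0.45]
  [  -0.15     0.80     0.00]
  [   0.00    -0.35     0.75]
Cofactors of I−A, C_ij = (−1)^(i+j)·(minor ij) (rows/columns in the sector order above):
  C_11 = (0.80)(0.75) − (0.00)(-0.35) = 0.6000
  C_12 = −[(-0.15)(0.75) − (0.00)(0.00)] = 0.1125
  C_13 = (-0.15)(-0.35) − (0.80)(0.00) = 0.0525
  C_21 = −[(-0.05)(0.75) − (-0.45)(-0.35)] = 0.1950
  C_22 = (0.55)(0.75) − (-0.45)(0.00) = 0.4125
  C_23 = −[(0.55)(-0.35) − (-0.05)(0.00)] = 0.1925
  C_31 = (-0.05)(0.00) − (-0.45)(0.80) = 0.3600
  C_32 = −[(0.55)(0.00) − (-0.45)(-0.15)] = 0.0675
  C_33 = (0.55)(0.80) − (-0.05)(-0.15) = 0.4325
det(I−A) = Σ_j (I−A)_1j·C_1j = (0.55)(0.6000) + (-0.05)(0.1125) + (-0.45)(0.0525) = 0.30075
adj(I−A) = Cᵀ =
  [ 0.6000   0.1950   0.3600]
  [ 0.1125   0.4125   0.0675]
  [ 0.0525   0.1925   0.4325]
(I − A)⁻¹ = adj(I−A) / det(I−A) ≈
  [   1.9950     0.6484     1.1970]
  [   0.3741     1.3716     0.2244]
  [   0.1746     0.6401     1.4381]
x = (I − A)⁻¹ d = adj(I−A)·d / det(I−A), with det(I−A) = 0.30075:
  x_1 = (0.6000·340 + 0.1950·220 + 0.3600·130) / 0.30075 = 293.70 / 0.30075 ≈ 976.6
  x_2 = (0.1125·340 + 0.4125·220 + 0.0675·130) / 0.30075 = 137.775 / 0.30075 ≈ 458.1
  x_3 = (0.0525·340 + 0.1925·220 + 0.4325·130) / 0.30075 = 116.425 / 0.30075 ≈ 387.1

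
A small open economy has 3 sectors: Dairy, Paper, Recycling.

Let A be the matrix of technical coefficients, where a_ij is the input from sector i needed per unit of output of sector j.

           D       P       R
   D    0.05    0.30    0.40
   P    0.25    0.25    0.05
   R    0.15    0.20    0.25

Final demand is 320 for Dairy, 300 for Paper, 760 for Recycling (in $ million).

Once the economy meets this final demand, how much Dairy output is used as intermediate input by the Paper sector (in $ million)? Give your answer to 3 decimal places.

I − A =
  [   0.95    -0.30    -0.40]
  [  -0.25     0.75    -0.05]
  [  -0.15    -0.20     0.75]
Cofactors of I−A, C_ij = (−1)^(i+j)·(minor ij) (rows/columns in the sector order above):
  C_11 = (0.75)(0.75) − (-0.05)(-0.20) = 0.5525
  C_12 = −[(-0.25)(0.75) − (-0.05)(-0.15)] = 0.1950
  C_13 = (-0.25)(-0.20) − (0.75)(-0.15) = 0.1625
  C_21 = −[(-0.30)(0.75) − (-0.40)(-0.20)] = 0.3050
  C_22 = (0.95)(0.75) − (-0.40)(-0.15) = 0.6525
  C_23 = −[(0.95)(-0.20) − (-0.30)(-0.15)] = 0.2350
  C_31 = (-0.30)(-0.05) − (-0.40)(0.75) = 0.3150
  C_32 = −[(0.95)(-0.05) − (-0.40)(-0.25)] = 0.1475
  C_33 = (0.95)(0.75) − (-0.30)(-0.25) = 0.6375
det(I−A) = Σ_j (I−A)_1j·C_1j = (0.95)(0.5525) + (-0.30)(0.1950) + (-0.40)(0.1625) = 0.401375
adj(I−A) = Cᵀ =
  [ 0.5525   0.3050   0.3150]
  [ 0.1950   0.6525   0.1475]
  [ 0.1625   0.2350   0.6375]
(I − A)⁻¹ = adj(I−A) / det(I−A) ≈
  [   1.3765     0.7599     0.7848]
  [   0.4858     1.6257     0.3675]
  [   0.4049     0.5855     1.5883]
First solve x = (I − A)⁻¹ d = adj(I−A)·d / det(I−A); in particular x_P = (0.1950·320 + 0.6525·300 + 0.1475·760) / 0.401375 = 370.25 / 0.401375 ≈ 922.45406.
Intermediate flow from D to P: z_DP = a_DP · x_P = 0.30 × 370.25 / 0.401375 = 111.075 / 0.401375 ≈ 276.736.

z_DP = 276.736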